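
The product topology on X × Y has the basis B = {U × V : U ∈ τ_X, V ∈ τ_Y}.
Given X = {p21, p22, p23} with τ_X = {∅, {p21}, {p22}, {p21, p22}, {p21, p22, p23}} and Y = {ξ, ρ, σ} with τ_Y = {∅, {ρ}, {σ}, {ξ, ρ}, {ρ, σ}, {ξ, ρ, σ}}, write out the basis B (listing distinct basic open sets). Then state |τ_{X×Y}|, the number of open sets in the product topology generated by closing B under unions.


Basis B = {∅ × ∅, {p21} × {ρ}, {p21} × {σ}, {p22} × {ρ}, {p22} × {σ}, {p21} × {ξ, ρ}, {p21} × {ρ, σ}, {p21, p22} × {ρ}, {p21, p22} × {σ}, {p22} × {ξ, ρ}, {p22} × {ρ, σ}, {p21} × {ξ, ρ, σ}, {p21, p22, p23} × {ρ}, {p21, p22, p23} × {σ}, {p22} × {ξ, ρ, σ}, {p21, p22} × {ξ, ρ}, {p21, p22} × {ρ, σ}, {p21, p22} × {ξ, ρ, σ}, {p21, p22, p23} × {ξ, ρ}, {p21, p22, p23} × {ρ, σ}, {p21, p22, p23} × {ξ, ρ, σ}}; |τ_{X×Y}| = 70.

Enumerate products U × V with U ∈ τ_X, V ∈ τ_Y (deduplicated):
  ∅ × ∅ = {} (∅)
  {p21} × {ρ} = {(p21,ρ)}
  {p21} × {σ} = {(p21,σ)}
  {p22} × {ρ} = {(p22,ρ)}
  {p22} × {σ} = {(p22,σ)}
  {p21} × {ξ, ρ} = {(p21,ξ), (p21,ρ)}
  {p21} × {ρ, σ} = {(p21,ρ), (p21,σ)}
  {p21, p22} × {ρ} = {(p21,ρ), (p22,ρ)}
  {p21, p22} × {σ} = {(p21,σ), (p22,σ)}
  {p22} × {ξ, ρ} = {(p22,ξ), (p22,ρ)}
  {p22} × {ρ, σ} = {(p22,ρ), (p22,σ)}
  {p21} × {ξ, ρ, σ} = {(p21,ξ), (p21,ρ), (p21,σ)}
  {p21, p22, p23} × {ρ} = {(p21,ρ), (p22,ρ), (p23,ρ)}
  {p21, p22, p23} × {σ} = {(p21,σ), (p22,σ), (p23,σ)}
  {p22} × {ξ, ρ, σ} = {(p22,ξ), (p22,ρ), (p22,σ)}
  {p21, p22} × {ξ, ρ} = {(p21,ξ), (p21,ρ), (p22,ξ), (p22,ρ)}
  {p21, p22} × {ρ, σ} = {(p21,ρ), (p21,σ), (p22,ρ), (p22,σ)}
  {p21, p22} × {ξ, ρ, σ} = {(p21,ξ), (p21,ρ), (p21,σ), (p22,ξ), (p22,ρ), (p22,σ)}
  {p21, p22, p23} × {ξ, ρ} = {(p21,ξ), (p21,ρ), (p22,ξ), (p22,ρ), (p23,ξ), (p23,ρ)}
  {p21, p22, p23} × {ρ, σ} = {(p21,ρ), (p21,σ), (p22,ρ), (p22,σ), (p23,ρ), (p23,σ)}
  {p21, p22, p23} × {ξ, ρ, σ} = {(p21,ξ), (p21,ρ), (p21,σ), (p22,ξ), (p22,ρ), (p22,σ), (p23,ξ), (p23,ρ), (p23,σ)}
These 21 distinct sets form the basis B.
Close under arbitrary unions to get τ_{X×Y}; counting gives |τ_{X×Y}| = 70.


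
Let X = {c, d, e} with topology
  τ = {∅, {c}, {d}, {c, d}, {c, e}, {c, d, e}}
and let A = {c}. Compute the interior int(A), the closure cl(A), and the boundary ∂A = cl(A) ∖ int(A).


int(A) = {c}, cl(A) = {c, e}, ∂A = {e}.

Closed sets in (X, τ) are complements of opens:
  closed(X, τ) = {∅, {d}, {e}, {c, e}, {d, e}, {c, d, e}}.
int(A) = ⋃ {U ∈ τ : U ⊆ A}. Opens contained in A: ∅, {c}.
Taking the union of these: int(A) = {c}.
cl(A) = ⋂ {C closed : A ⊆ C}. Closed sets containing A: {c, e}, {c, d, e}.
Intersecting these: cl(A) = {c, e}.
∂A = cl(A) ∖ int(A) = {c, e} ∖ {c} = {e}.


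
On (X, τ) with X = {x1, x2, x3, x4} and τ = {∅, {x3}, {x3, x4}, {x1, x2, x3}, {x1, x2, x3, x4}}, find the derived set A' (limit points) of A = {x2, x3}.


A' = {x1, x2, x4}

For each x ∈ X, list the open sets U ∈ τ with x ∈ U, then check whether U ∩ (A ∖ {x}) ≠ ∅ for every such U.
  x = x1: opens ∋ x are {x1, x2, x3}, {x1, x2, x3, x4}; each meets A ∖ {x1}, so x IS a limit point.
  x = x2: opens ∋ x are {x1, x2, x3}, {x1, x2, x3, x4}; each meets A ∖ {x2}, so x IS a limit point.
  x = x3: open {x3} ∋ x has {x3} ∩ (A ∖ {x3}) = ∅, so x is NOT a limit point.
  x = x4: opens ∋ x are {x3, x4}, {x1, x2, x3, x4}; each meets A ∖ {x4}, so x IS a limit point.
Collecting: A' = {x1, x2, x4}.


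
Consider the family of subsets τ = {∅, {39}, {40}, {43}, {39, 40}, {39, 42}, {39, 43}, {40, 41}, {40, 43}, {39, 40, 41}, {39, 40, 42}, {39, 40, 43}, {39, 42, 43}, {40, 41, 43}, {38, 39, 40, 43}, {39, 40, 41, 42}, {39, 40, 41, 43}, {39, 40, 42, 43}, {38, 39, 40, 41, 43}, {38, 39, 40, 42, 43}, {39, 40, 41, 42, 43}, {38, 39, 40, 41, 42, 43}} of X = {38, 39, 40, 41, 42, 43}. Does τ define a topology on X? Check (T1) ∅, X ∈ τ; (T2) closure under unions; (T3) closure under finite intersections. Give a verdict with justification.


τ IS a topology on X.

Axiom (T1): ∅ ∈ τ? Yes; X ∈ τ? Yes.
Axiom (T2/T3): check pairwise unions and intersections of members of τ.
All pairwise intersections and unions checked — each lies in τ. Therefore τ satisfies (T1), (T2), (T3): it IS a topology on X.


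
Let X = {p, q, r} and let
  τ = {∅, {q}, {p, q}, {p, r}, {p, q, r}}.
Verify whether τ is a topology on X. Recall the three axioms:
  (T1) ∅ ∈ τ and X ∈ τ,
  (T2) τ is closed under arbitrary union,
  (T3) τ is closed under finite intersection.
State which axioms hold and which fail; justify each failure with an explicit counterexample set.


τ is NOT a topology on X.

Axiom (T1): ∅ ∈ τ? Yes; X ∈ τ? Yes.
Axiom (T2/T3): check pairwise unions and intersections of members of τ.
Counterexample for (T3): {p, q} ∩ {p, r} = {p} ∉ τ. Therefore τ is NOT a topology.


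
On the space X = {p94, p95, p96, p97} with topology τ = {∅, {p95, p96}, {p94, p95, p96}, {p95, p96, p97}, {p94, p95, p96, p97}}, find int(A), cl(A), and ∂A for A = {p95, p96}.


int(A) = {p95, p96}, cl(A) = {p94, p95, p96, p97}, ∂A = {p94, p97}.

Closed sets in (X, τ) are complements of opens:
  closed(X, τ) = {∅, {p94}, {p97}, {p94, p97}, {p94, p95, p96, p97}}.
int(A) = ⋃ {U ∈ τ : U ⊆ A}. Opens contained in A: ∅, {p95, p96}.
Taking the union of these: int(A) = {p95, p96}.
cl(A) = ⋂ {C closed : A ⊆ C}. Closed sets containing A: {p94, p95, p96, p97}.
Intersecting these: cl(A) = {p94, p95, p96, p97}.
∂A = cl(A) ∖ int(A) = {p94, p95, p96, p97} ∖ {p95, p96} = {p94, p97}.


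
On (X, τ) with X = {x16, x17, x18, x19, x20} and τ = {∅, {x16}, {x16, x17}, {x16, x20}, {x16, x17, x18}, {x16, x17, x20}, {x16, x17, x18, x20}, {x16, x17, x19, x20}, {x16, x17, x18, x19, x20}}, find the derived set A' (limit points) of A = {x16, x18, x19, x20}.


A' = {x17, x18, x19, x20}

For each x ∈ X, list the open sets U ∈ τ with x ∈ U, then check whether U ∩ (A ∖ {x}) ≠ ∅ for every such U.
  x = x16: open {x16} ∋ x has {x16} ∩ (A ∖ {x16}) = ∅, so x is NOT a limit point.
  x = x17: opens ∋ x are {x16, x17}, {x16, x17, x18}, {x16, x17, x20}, {x16, x17, x18, x20}, {x16, x17, x19, x20}, {x16, x17, x18, x19, x20}; each meets A ∖ {x17}, so x IS a limit point.
  x = x18: opens ∋ x are {x16, x17, x18}, {x16, x17, x18, x20}, {x16, x17, x18, x19, x20}; each meets A ∖ {x18}, so x IS a limit point.
  x = x19: opens ∋ x are {x16, x17, x19, x20}, {x16, x17, x18, x19, x20}; each meets A ∖ {x19}, so x IS a limit point.
  x = x20: opens ∋ x are {x16, x20}, {x16, x17, x20}, {x16, x17, x18, x20}, {x16, x17, x19, x20}, {x16, x17, x18, x19, x20}; each meets A ∖ {x20}, so x IS a limit point.
Collecting: A' = {x17, x18, x19, x20}.


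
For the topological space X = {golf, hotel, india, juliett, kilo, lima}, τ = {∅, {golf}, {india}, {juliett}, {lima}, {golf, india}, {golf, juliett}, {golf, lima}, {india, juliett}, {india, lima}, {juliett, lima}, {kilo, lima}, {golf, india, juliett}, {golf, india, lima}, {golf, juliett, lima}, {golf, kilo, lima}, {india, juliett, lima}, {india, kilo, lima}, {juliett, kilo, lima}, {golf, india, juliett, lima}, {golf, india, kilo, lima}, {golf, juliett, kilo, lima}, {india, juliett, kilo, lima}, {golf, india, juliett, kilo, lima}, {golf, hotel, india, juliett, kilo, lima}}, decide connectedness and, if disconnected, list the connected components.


(X, τ) is connected.

Find clopen sets (U ∈ τ with X ∖ U ∈ τ):
  U = ∅, X ∖ U = {golf, hotel, india, juliett, kilo, lima} — both open, so U is clopen.
  U = {golf, hotel, india, juliett, kilo, lima}, X ∖ U = ∅ — both open, so U is clopen.
Only trivial clopens (∅ and X) exist, so (X, τ) is connected.
Compute connected components by grouping points that agree on all clopens:
  component: {golf, hotel, india, juliett, kilo, lima}


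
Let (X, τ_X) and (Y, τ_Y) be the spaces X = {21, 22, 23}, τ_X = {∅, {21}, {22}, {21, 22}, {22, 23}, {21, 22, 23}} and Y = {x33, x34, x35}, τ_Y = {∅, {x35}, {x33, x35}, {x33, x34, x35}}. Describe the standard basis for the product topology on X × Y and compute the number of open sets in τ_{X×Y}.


Basis B = {∅ × ∅, {21} × {x35}, {22} × {x35}, {21} × {x33, x35}, {21, 22} × {x35}, {22} × {x33, x35}, {22, 23} × {x35}, {21} × {x33, x34, x35}, {21, 22, 23} × {x35}, {22} × {x33, x34, x35}, {21, 22} × {x33, x35}, {22, 23} × {x33, x35}, {21, 22} × {x33, x34, x35}, {21, 22, 23} × {x33, x35}, {22, 23} × {x33, x34, x35}, {21, 22, 23} × {x33, x34, x35}}; |τ_{X×Y}| = 40.

Enumerate products U × V with U ∈ τ_X, V ∈ τ_Y (deduplicated):
  ∅ × ∅ = {} (∅)
  {21} × {x35} = {(21,x35)}
  {22} × {x35} = {(22,x35)}
  {21} × {x33, x35} = {(21,x33), (21,x35)}
  {21, 22} × {x35} = {(21,x35), (22,x35)}
  {22} × {x33, x35} = {(22,x33), (22,x35)}
  {22, 23} × {x35} = {(22,x35), (23,x35)}
  {21} × {x33, x34, x35} = {(21,x33), (21,x34), (21,x35)}
  {21, 22, 23} × {x35} = {(21,x35), (22,x35), (23,x35)}
  {22} × {x33, x34, x35} = {(22,x33), (22,x34), (22,x35)}
  {21, 22} × {x33, x35} = {(21,x33), (21,x35), (22,x33), (22,x35)}
  {22, 23} × {x33, x35} = {(22,x33), (22,x35), (23,x33), (23,x35)}
  {21, 22} × {x33, x34, x35} = {(21,x33), (21,x34), (21,x35), (22,x33), (22,x34), (22,x35)}
  {21, 22, 23} × {x33, x35} = {(21,x33), (21,x35), (22,x33), (22,x35), (23,x33), (23,x35)}
  {22, 23} × {x33, x34, x35} = {(22,x33), (22,x34), (22,x35), (23,x33), (23,x34), (23,x35)}
  {21, 22, 23} × {x33, x34, x35} = {(21,x33), (21,x34), (21,x35), (22,x33), (22,x34), (22,x35), (23,x33), (23,x34), (23,x35)}
These 16 distinct sets form the basis B.
Close under arbitrary unions to get τ_{X×Y}; counting gives |τ_{X×Y}| = 40.


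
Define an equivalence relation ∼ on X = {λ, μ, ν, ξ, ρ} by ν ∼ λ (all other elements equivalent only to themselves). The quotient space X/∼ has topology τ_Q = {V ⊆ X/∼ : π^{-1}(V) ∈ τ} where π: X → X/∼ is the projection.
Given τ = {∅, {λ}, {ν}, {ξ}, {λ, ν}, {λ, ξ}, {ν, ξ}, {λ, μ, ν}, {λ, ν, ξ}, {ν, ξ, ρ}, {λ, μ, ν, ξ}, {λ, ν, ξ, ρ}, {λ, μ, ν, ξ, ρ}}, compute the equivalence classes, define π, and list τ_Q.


X/∼ = {[λ=ν], [μ], [ξ], [ρ]}; |τ_Q| = 8.

Equivalence classes: [λ=ν], [μ], [ξ], [ρ].
Quotient map π: X → X/∼ sends λ ↦ [λ=ν], μ ↦ [μ], ν ↦ [λ=ν], ξ ↦ [ξ], ρ ↦ [ρ].
For each subset V ⊆ X/∼, compute π^{-1}(V) ⊆ X and check whether π^{-1}(V) ∈ τ. V is open in τ_Q iff π^{-1}(V) ∈ τ.
  V = {}: π^{-1}(V) = ∅ ∈ τ ✓.
  V = {[λ=ν]}: π^{-1}(V) = {λ, ν} ∈ τ ✓.
  V = {[μ]}: π^{-1}(V) = {μ} ∉ τ ✗.
  V = {[λ=ν], [μ]}: π^{-1}(V) = {λ, μ, ν} ∈ τ ✓.
  V = {[ξ]}: π^{-1}(V) = {ξ} ∈ τ ✓.
  V = {[λ=ν], [ξ]}: π^{-1}(V) = {λ, ν, ξ} ∈ τ ✓.
  V = {[μ], [ξ]}: π^{-1}(V) = {μ, ξ} ∉ τ ✗.
  V = {[λ=ν], [μ], [ξ]}: π^{-1}(V) = {λ, μ, ν, ξ} ∈ τ ✓.
  V = {[ρ]}: π^{-1}(V) = {ρ} ∉ τ ✗.
  V = {[λ=ν], [ρ]}: π^{-1}(V) = {λ, ν, ρ} ∉ τ ✗.
  V = {[μ], [ρ]}: π^{-1}(V) = {μ, ρ} ∉ τ ✗.
  V = {[λ=ν], [μ], [ρ]}: π^{-1}(V) = {λ, μ, ν, ρ} ∉ τ ✗.
  V = {[ξ], [ρ]}: π^{-1}(V) = {ξ, ρ} ∉ τ ✗.
  V = {[λ=ν], [ξ], [ρ]}: π^{-1}(V) = {λ, ν, ξ, ρ} ∈ τ ✓.
  V = {[μ], [ξ], [ρ]}: π^{-1}(V) = {μ, ξ, ρ} ∉ τ ✗.
  V = {[λ=ν], [μ], [ξ], [ρ]}: π^{-1}(V) = {λ, μ, ν, ξ, ρ} ∈ τ ✓.
Open sets in the quotient: τ_Q = {{}, {[λ=ν]}, {[λ=ν], [μ]}, {[ξ]}, {[λ=ν], [ξ]}, {[λ=ν], [μ], [ξ]}, {[λ=ν], [ξ], [ρ]}, {[λ=ν], [μ], [ξ], [ρ]}} (8 elements).


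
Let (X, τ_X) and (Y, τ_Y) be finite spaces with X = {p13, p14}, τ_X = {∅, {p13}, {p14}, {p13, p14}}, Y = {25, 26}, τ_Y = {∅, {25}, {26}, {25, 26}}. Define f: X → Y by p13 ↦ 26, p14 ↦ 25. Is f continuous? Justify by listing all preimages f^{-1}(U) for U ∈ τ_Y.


f IS continuous.

Compute f^{-1}(U) for each U ∈ τ_Y:
  U = ∅: f^{-1}(U) = ∅ ∈ τ_X ✓.
  U = {25}: f^{-1}(U) = {p14} ∈ τ_X ✓.
  U = {26}: f^{-1}(U) = {p13} ∈ τ_X ✓.
  U = {25, 26}: f^{-1}(U) = {p13, p14} ∈ τ_X ✓.
Every preimage lies in τ_X, so f IS continuous.


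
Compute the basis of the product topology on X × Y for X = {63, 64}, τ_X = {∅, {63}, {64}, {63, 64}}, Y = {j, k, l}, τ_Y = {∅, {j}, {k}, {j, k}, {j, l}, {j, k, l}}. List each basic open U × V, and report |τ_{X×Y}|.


Basis B = {∅ × ∅, {63} × {j}, {63} × {k}, {64} × {j}, {64} × {k}, {63} × {j, k}, {63} × {j, l}, {63, 64} × {j}, {63, 64} × {k}, {64} × {j, k}, {64} × {j, l}, {63} × {j, k, l}, {64} × {j, k, l}, {63, 64} × {j, k}, {63, 64} × {j, l}, {63, 64} × {j, k, l}}; |τ_{X×Y}| = 36.

Enumerate products U × V with U ∈ τ_X, V ∈ τ_Y (deduplicated):
  ∅ × ∅ = {} (∅)
  {63} × {j} = {(63,j)}
  {63} × {k} = {(63,k)}
  {64} × {j} = {(64,j)}
  {64} × {k} = {(64,k)}
  {63} × {j, k} = {(63,j), (63,k)}
  {63} × {j, l} = {(63,j), (63,l)}
  {63, 64} × {j} = {(63,j), (64,j)}
  {63, 64} × {k} = {(63,k), (64,k)}
  {64} × {j, k} = {(64,j), (64,k)}
  {64} × {j, l} = {(64,j), (64,l)}
  {63} × {j, k, l} = {(63,j), (63,k), (63,l)}
  {64} × {j, k, l} = {(64,j), (64,k), (64,l)}
  {63, 64} × {j, k} = {(63,j), (63,k), (64,j), (64,k)}
  {63, 64} × {j, l} = {(63,j), (63,l), (64,j), (64,l)}
  {63, 64} × {j, k, l} = {(63,j), (63,k), (63,l), (64,j), (64,k), (64,l)}
These 16 distinct sets form the basis B.
Close under arbitrary unions to get τ_{X×Y}; counting gives |τ_{X×Y}| = 36.


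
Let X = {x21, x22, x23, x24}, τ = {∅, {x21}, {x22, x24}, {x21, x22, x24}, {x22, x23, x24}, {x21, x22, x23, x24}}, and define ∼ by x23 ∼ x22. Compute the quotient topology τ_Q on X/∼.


X/∼ = {[x21], [x22=x23], [x24]}; |τ_Q| = 4.

Equivalence classes: [x21], [x22=x23], [x24].
Quotient map π: X → X/∼ sends x21 ↦ [x21], x22 ↦ [x22=x23], x23 ↦ [x22=x23], x24 ↦ [x24].
For each subset V ⊆ X/∼, compute π^{-1}(V) ⊆ X and check whether π^{-1}(V) ∈ τ. V is open in τ_Q iff π^{-1}(V) ∈ τ.
  V = {}: π^{-1}(V) = ∅ ∈ τ ✓.
  V = {[x21]}: π^{-1}(V) = {x21} ∈ τ ✓.
  V = {[x22=x23]}: π^{-1}(V) = {x22, x23} ∉ τ ✗.
  V = {[x21], [x22=x23]}: π^{-1}(V) = {x21, x22, x23} ∉ τ ✗.
  V = {[x24]}: π^{-1}(V) = {x24} ∉ τ ✗.
  V = {[x21], [x24]}: π^{-1}(V) = {x21, x24} ∉ τ ✗.
  V = {[x22=x23], [x24]}: π^{-1}(V) = {x22, x23, x24} ∈ τ ✓.
  V = {[x21], [x22=x23], [x24]}: π^{-1}(V) = {x21, x22, x23, x24} ∈ τ ✓.
Open sets in the quotient: τ_Q = {{}, {[x21]}, {[x22=x23], [x24]}, {[x21], [x22=x23], [x24]}} (4 elements).


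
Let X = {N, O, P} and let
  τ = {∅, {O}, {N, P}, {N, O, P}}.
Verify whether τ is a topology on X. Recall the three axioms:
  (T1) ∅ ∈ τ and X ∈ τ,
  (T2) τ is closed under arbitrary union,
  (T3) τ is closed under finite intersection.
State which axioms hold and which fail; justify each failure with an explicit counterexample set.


τ IS a topology on X.

Axiom (T1): ∅ ∈ τ? Yes; X ∈ τ? Yes.
Axiom (T2/T3): check pairwise unions and intersections of members of τ.
All pairwise intersections and unions checked — each lies in τ. Therefore τ satisfies (T1), (T2), (T3): it IS a topology on X.


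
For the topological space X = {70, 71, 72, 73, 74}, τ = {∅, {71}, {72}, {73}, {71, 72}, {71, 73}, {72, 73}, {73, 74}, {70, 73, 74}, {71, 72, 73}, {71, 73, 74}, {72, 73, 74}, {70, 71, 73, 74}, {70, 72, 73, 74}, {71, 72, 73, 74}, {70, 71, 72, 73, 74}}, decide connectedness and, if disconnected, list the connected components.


(X, τ) is disconnected; components = [{71}, {72}, {70, 73, 74}].

Find clopen sets (U ∈ τ with X ∖ U ∈ τ):
  U = ∅, X ∖ U = {70, 71, 72, 73, 74} — both open, so U is clopen.
  U = {71}, X ∖ U = {70, 72, 73, 74} — both open, so U is clopen.
  U = {72}, X ∖ U = {70, 71, 73, 74} — both open, so U is clopen.
  U = {71, 72}, X ∖ U = {70, 73, 74} — both open, so U is clopen.
  U = {70, 73, 74}, X ∖ U = {71, 72} — both open, so U is clopen.
  U = {70, 71, 73, 74}, X ∖ U = {72} — both open, so U is clopen.
  U = {70, 72, 73, 74}, X ∖ U = {71} — both open, so U is clopen.
  U = {70, 71, 72, 73, 74}, X ∖ U = ∅ — both open, so U is clopen.
Nontrivial clopen(s) exist: e.g. {70, 72, 73, 74}. So (X, τ) is disconnected.
Compute connected components by grouping points that agree on all clopens:
  component: {71}
  component: {72}
  component: {70, 73, 74}


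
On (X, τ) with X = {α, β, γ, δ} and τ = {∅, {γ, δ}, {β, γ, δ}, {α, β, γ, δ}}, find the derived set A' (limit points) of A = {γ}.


A' = {α, β, δ}

For each x ∈ X, list the open sets U ∈ τ with x ∈ U, then check whether U ∩ (A ∖ {x}) ≠ ∅ for every such U.
  x = α: opens ∋ x are {α, β, γ, δ}; each meets A ∖ {α}, so x IS a limit point.
  x = β: opens ∋ x are {β, γ, δ}, {α, β, γ, δ}; each meets A ∖ {β}, so x IS a limit point.
  x = γ: open {γ, δ} ∋ x has {γ, δ} ∩ (A ∖ {γ}) = ∅, so x is NOT a limit point.
  x = δ: opens ∋ x are {γ, δ}, {β, γ, δ}, {α, β, γ, δ}; each meets A ∖ {δ}, so x IS a limit point.
Collecting: A' = {α, β, δ}.


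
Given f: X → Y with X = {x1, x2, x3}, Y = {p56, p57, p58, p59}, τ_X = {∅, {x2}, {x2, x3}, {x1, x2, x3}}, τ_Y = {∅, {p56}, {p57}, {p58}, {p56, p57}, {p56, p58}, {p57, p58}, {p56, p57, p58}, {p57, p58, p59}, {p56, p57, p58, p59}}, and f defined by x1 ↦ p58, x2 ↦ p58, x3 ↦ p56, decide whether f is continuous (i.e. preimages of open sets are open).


f is NOT continuous.

Compute f^{-1}(U) for each U ∈ τ_Y:
  U = ∅: f^{-1}(U) = ∅ ∈ τ_X ✓.
  U = {p56}: f^{-1}(U) = {x3} ∉ τ_X ✗.
  U = {p57}: f^{-1}(U) = ∅ ∈ τ_X ✓.
  U = {p58}: f^{-1}(U) = {x1, x2} ∉ τ_X ✗.
  U = {p56, p57}: f^{-1}(U) = {x3} ∉ τ_X ✗.
  U = {p56, p58}: f^{-1}(U) = {x1, x2, x3} ∈ τ_X ✓.
  U = {p57, p58}: f^{-1}(U) = {x1, x2} ∉ τ_X ✗.
  U = {p56, p57, p58}: f^{-1}(U) = {x1, x2, x3} ∈ τ_X ✓.
  U = {p57, p58, p59}: f^{-1}(U) = {x1, x2} ∉ τ_X ✗.
  U = {p56, p57, p58, p59}: f^{-1}(U) = {x1, x2, x3} ∈ τ_X ✓.
Found U = {p56} with f^{-1}(U) = {x3} not in τ_X. Therefore f is NOT continuous.


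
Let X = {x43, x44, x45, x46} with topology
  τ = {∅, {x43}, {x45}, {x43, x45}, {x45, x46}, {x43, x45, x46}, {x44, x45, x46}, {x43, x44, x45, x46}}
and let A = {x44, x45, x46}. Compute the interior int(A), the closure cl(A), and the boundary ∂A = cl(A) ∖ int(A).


int(A) = {x44, x45, x46}, cl(A) = {x44, x45, x46}, ∂A = ∅.

Closed sets in (X, τ) are complements of opens:
  closed(X, τ) = {∅, {x43}, {x44}, {x43, x44}, {x44, x46}, {x43, x44, x46}, {x44, x45, x46}, {x43, x44, x45, x46}}.
int(A) = ⋃ {U ∈ τ : U ⊆ A}. Opens contained in A: ∅, {x45}, {x45, x46}, {x44, x45, x46}.
Taking the union of these: int(A) = {x44, x45, x46}.
cl(A) = ⋂ {C closed : A ⊆ C}. Closed sets containing A: {x44, x45, x46}, {x43, x44, x45, x46}.
Intersecting these: cl(A) = {x44, x45, x46}.
∂A = cl(A) ∖ int(A) = {x44, x45, x46} ∖ {x44, x45, x46} = ∅.


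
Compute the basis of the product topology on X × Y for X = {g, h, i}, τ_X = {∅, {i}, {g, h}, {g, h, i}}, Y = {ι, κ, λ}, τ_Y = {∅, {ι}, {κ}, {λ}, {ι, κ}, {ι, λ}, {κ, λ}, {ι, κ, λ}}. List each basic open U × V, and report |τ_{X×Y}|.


Basis B = {∅ × ∅, {i} × {ι}, {i} × {κ}, {i} × {λ}, {g, h} × {ι}, {g, h} × {κ}, {g, h} × {λ}, {i} × {ι, κ}, {i} × {ι, λ}, {i} × {κ, λ}, {g, h, i} × {ι}, {g, h, i} × {κ}, {g, h, i} × {λ}, {i} × {ι, κ, λ}, {g, h} × {ι, κ}, {g, h} × {ι, λ}, {g, h} × {κ, λ}, {g, h} × {ι, κ, λ}, {g, h, i} × {ι, κ}, {g, h, i} × {ι, λ}, {g, h, i} × {κ, λ}, {g, h, i} × {ι, κ, λ}}; |τ_{X×Y}| = 64.

Enumerate products U × V with U ∈ τ_X, V ∈ τ_Y (deduplicated):
  ∅ × ∅ = {} (∅)
  {i} × {ι} = {(i,ι)}
  {i} × {κ} = {(i,κ)}
  {i} × {λ} = {(i,λ)}
  {g, h} × {ι} = {(g,ι), (h,ι)}
  {g, h} × {κ} = {(g,κ), (h,κ)}
  {g, h} × {λ} = {(g,λ), (h,λ)}
  {i} × {ι, κ} = {(i,ι), (i,κ)}
  {i} × {ι, λ} = {(i,ι), (i,λ)}
  {i} × {κ, λ} = {(i,κ), (i,λ)}
  {g, h, i} × {ι} = {(g,ι), (h,ι), (i,ι)}
  {g, h, i} × {κ} = {(g,κ), (h,κ), (i,κ)}
  {g, h, i} × {λ} = {(g,λ), (h,λ), (i,λ)}
  {i} × {ι, κ, λ} = {(i,ι), (i,κ), (i,λ)}
  {g, h} × {ι, κ} = {(g,ι), (g,κ), (h,ι), (h,κ)}
  {g, h} × {ι, λ} = {(g,ι), (g,λ), (h,ι), (h,λ)}
  {g, h} × {κ, λ} = {(g,κ), (g,λ), (h,κ), (h,λ)}
  {g, h} × {ι, κ, λ} = {(g,ι), (g,κ), (g,λ), (h,ι), (h,κ), (h,λ)}
  {g, h, i} × {ι, κ} = {(g,ι), (g,κ), (h,ι), (h,κ), (i,ι), (i,κ)}
  {g, h, i} × {ι, λ} = {(g,ι), (g,λ), (h,ι), (h,λ), (i,ι), (i,λ)}
  {g, h, i} × {κ, λ} = {(g,κ), (g,λ), (h,κ), (h,λ), (i,κ), (i,λ)}
  {g, h, i} × {ι, κ, λ} = {(g,ι), (g,κ), (g,λ), (h,ι), (h,κ), (h,λ), (i,ι), (i,κ), (i,λ)}
These 22 distinct sets form the basis B.
Close under arbitrary unions to get τ_{X×Y}; counting gives |τ_{X×Y}| = 64.


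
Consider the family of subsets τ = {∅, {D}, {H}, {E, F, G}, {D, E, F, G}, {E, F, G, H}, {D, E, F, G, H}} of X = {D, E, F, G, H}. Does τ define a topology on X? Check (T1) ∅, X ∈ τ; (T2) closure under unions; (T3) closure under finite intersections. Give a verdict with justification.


τ is NOT a topology on X.

Axiom (T1): ∅ ∈ τ? Yes; X ∈ τ? Yes.
Axiom (T2/T3): check pairwise unions and intersections of members of τ.
Counterexample for (T2): {D} ∪ {H} = {D, H} ∉ τ. Therefore τ is NOT a topology.


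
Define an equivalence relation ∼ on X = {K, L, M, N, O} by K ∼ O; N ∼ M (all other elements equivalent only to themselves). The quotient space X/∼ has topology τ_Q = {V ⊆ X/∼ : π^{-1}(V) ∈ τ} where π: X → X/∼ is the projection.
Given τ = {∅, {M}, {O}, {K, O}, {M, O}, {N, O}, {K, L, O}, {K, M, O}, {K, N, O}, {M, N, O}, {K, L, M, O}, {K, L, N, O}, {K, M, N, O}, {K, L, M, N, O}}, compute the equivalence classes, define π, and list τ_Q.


X/∼ = {[K=O], [L], [M=N]}; |τ_Q| = 5.

Equivalence classes: [K=O], [L], [M=N].
Quotient map π: X → X/∼ sends K ↦ [K=O], L ↦ [L], M ↦ [M=N], N ↦ [M=N], O ↦ [K=O].
For each subset V ⊆ X/∼, compute π^{-1}(V) ⊆ X and check whether π^{-1}(V) ∈ τ. V is open in τ_Q iff π^{-1}(V) ∈ τ.
  V = {}: π^{-1}(V) = ∅ ∈ τ ✓.
  V = {[K=O]}: π^{-1}(V) = {K, O} ∈ τ ✓.
  V = {[L]}: π^{-1}(V) = {L} ∉ τ ✗.
  V = {[K=O], [L]}: π^{-1}(V) = {K, L, O} ∈ τ ✓.
  V = {[M=N]}: π^{-1}(V) = {M, N} ∉ τ ✗.
  V = {[K=O], [M=N]}: π^{-1}(V) = {K, M, N, O} ∈ τ ✓.
  V = {[L], [M=N]}: π^{-1}(V) = {L, M, N} ∉ τ ✗.
  V = {[K=O], [L], [M=N]}: π^{-1}(V) = {K, L, M, N, O} ∈ τ ✓.
Open sets in the quotient: τ_Q = {{}, {[K=O]}, {[K=O], [L]}, {[K=O], [M=N]}, {[K=O], [L], [M=N]}} (5 elements).


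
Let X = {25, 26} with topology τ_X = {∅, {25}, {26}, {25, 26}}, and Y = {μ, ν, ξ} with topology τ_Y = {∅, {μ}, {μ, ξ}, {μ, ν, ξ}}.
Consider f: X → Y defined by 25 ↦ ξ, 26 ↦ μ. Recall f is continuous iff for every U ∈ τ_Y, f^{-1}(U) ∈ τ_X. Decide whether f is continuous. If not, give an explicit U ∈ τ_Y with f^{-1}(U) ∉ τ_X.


f IS continuous.

Compute f^{-1}(U) for each U ∈ τ_Y:
  U = ∅: f^{-1}(U) = ∅ ∈ τ_X ✓.
  U = {μ}: f^{-1}(U) = {26} ∈ τ_X ✓.
  U = {μ, ξ}: f^{-1}(U) = {25, 26} ∈ τ_X ✓.
  U = {μ, ν, ξ}: f^{-1}(U) = {25, 26} ∈ τ_X ✓.
Every preimage lies in τ_X, so f IS continuous.


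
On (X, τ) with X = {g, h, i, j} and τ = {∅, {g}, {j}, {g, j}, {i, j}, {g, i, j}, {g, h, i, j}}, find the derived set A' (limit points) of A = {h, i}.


A' = {h}

For each x ∈ X, list the open sets U ∈ τ with x ∈ U, then check whether U ∩ (A ∖ {x}) ≠ ∅ for every such U.
  x = g: open {g} ∋ x has {g} ∩ (A ∖ {g}) = ∅, so x is NOT a limit point.
  x = h: opens ∋ x are {g, h, i, j}; each meets A ∖ {h}, so x IS a limit point.
  x = i: open {i, j} ∋ x has {i, j} ∩ (A ∖ {i}) = ∅, so x is NOT a limit point.
  x = j: open {j} ∋ x has {j} ∩ (A ∖ {j}) = ∅, so x is NOT a limit point.
Collecting: A' = {h}.


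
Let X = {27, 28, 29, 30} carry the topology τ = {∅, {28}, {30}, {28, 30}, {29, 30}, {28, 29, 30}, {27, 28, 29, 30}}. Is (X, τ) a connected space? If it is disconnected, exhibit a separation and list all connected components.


(X, τ) is connected.

Find clopen sets (U ∈ τ with X ∖ U ∈ τ):
  U = ∅, X ∖ U = {27, 28, 29, 30} — both open, so U is clopen.
  U = {27, 28, 29, 30}, X ∖ U = ∅ — both open, so U is clopen.
Only trivial clopens (∅ and X) exist, so (X, τ) is connected.
Compute connected components by grouping points that agree on all clopens:
  component: {27, 28, 29, 30}


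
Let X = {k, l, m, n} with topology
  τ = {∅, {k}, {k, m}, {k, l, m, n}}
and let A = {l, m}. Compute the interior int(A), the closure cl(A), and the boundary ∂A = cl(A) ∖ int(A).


int(A) = ∅, cl(A) = {l, m, n}, ∂A = {l, m, n}.

Closed sets in (X, τ) are complements of opens:
  closed(X, τ) = {∅, {l, n}, {l, m, n}, {k, l, m, n}}.
int(A) = ⋃ {U ∈ τ : U ⊆ A}. Opens contained in A: ∅.
Taking the union of these: int(A) = ∅.
cl(A) = ⋂ {C closed : A ⊆ C}. Closed sets containing A: {l, m, n}, {k, l, m, n}.
Intersecting these: cl(A) = {l, m, n}.
∂A = cl(A) ∖ int(A) = {l, m, n} ∖ ∅ = {l, m, n}.


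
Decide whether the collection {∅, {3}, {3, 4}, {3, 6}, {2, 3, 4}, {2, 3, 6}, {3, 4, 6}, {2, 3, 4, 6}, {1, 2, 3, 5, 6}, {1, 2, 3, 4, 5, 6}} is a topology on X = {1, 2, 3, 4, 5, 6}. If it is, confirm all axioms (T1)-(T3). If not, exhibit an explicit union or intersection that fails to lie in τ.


τ is NOT a topology on X.

Axiom (T1): ∅ ∈ τ? Yes; X ∈ τ? Yes.
Axiom (T2/T3): check pairwise unions and intersections of members of τ.
Counterexample for (T3): {2, 3, 4} ∩ {2, 3, 6} = {2, 3} ∉ τ. Therefore τ is NOT a topology.


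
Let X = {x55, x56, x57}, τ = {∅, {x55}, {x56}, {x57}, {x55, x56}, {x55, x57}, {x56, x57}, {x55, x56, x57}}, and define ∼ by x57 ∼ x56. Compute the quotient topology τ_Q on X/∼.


X/∼ = {[x55], [x56=x57]}; |τ_Q| = 4.

Equivalence classes: [x55], [x56=x57].
Quotient map π: X → X/∼ sends x55 ↦ [x55], x56 ↦ [x56=x57], x57 ↦ [x56=x57].
For each subset V ⊆ X/∼, compute π^{-1}(V) ⊆ X and check whether π^{-1}(V) ∈ τ. V is open in τ_Q iff π^{-1}(V) ∈ τ.
  V = {}: π^{-1}(V) = ∅ ∈ τ ✓.
  V = {[x55]}: π^{-1}(V) = {x55} ∈ τ ✓.
  V = {[x56=x57]}: π^{-1}(V) = {x56, x57} ∈ τ ✓.
  V = {[x55], [x56=x57]}: π^{-1}(V) = {x55, x56, x57} ∈ τ ✓.
Open sets in the quotient: τ_Q = {{}, {[x55]}, {[x56=x57]}, {[x55], [x56=x57]}} (4 elements).


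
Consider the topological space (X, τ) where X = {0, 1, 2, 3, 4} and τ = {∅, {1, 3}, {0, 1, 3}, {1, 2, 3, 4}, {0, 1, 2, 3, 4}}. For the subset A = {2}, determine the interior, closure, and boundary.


int(A) = ∅, cl(A) = {2, 4}, ∂A = {2, 4}.

Closed sets in (X, τ) are complements of opens:
  closed(X, τ) = {∅, {0}, {2, 4}, {0, 2, 4}, {0, 1, 2, 3, 4}}.
int(A) = ⋃ {U ∈ τ : U ⊆ A}. Opens contained in A: ∅.
Taking the union of these: int(A) = ∅.
cl(A) = ⋂ {C closed : A ⊆ C}. Closed sets containing A: {2, 4}, {0, 2, 4}, {0, 1, 2, 3, 4}.
Intersecting these: cl(A) = {2, 4}.
∂A = cl(A) ∖ int(A) = {2, 4} ∖ ∅ = {2, 4}.


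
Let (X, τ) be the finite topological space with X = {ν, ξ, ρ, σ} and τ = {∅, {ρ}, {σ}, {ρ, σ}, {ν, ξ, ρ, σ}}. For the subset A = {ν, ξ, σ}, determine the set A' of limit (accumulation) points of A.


A' = {ν, ξ}

For each x ∈ X, list the open sets U ∈ τ with x ∈ U, then check whether U ∩ (A ∖ {x}) ≠ ∅ for every such U.
  x = ν: opens ∋ x are {ν, ξ, ρ, σ}; each meets A ∖ {ν}, so x IS a limit point.
  x = ξ: opens ∋ x are {ν, ξ, ρ, σ}; each meets A ∖ {ξ}, so x IS a limit point.
  x = ρ: open {ρ} ∋ x has {ρ} ∩ (A ∖ {ρ}) = ∅, so x is NOT a limit point.
  x = σ: open {σ} ∋ x has {σ} ∩ (A ∖ {σ}) = ∅, so x is NOT a limit point.
Collecting: A' = {ν, ξ}.


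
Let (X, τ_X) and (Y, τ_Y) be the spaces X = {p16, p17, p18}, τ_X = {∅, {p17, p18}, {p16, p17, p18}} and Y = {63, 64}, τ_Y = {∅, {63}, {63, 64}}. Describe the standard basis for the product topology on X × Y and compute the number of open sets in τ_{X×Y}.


Basis B = {∅ × ∅, {p17, p18} × {63}, {p16, p17, p18} × {63}, {p17, p18} × {63, 64}, {p16, p17, p18} × {63, 64}}; |τ_{X×Y}| = 6.

Enumerate products U × V with U ∈ τ_X, V ∈ τ_Y (deduplicated):
  ∅ × ∅ = {} (∅)
  {p17, p18} × {63} = {(p17,63), (p18,63)}
  {p16, p17, p18} × {63} = {(p16,63), (p17,63), (p18,63)}
  {p17, p18} × {63, 64} = {(p17,63), (p17,64), (p18,63), (p18,64)}
  {p16, p17, p18} × {63, 64} = {(p16,63), (p16,64), (p17,63), (p17,64), (p18,63), (p18,64)}
These 5 distinct sets form the basis B.
Close under arbitrary unions to get τ_{X×Y}; counting gives |τ_{X×Y}| = 6.


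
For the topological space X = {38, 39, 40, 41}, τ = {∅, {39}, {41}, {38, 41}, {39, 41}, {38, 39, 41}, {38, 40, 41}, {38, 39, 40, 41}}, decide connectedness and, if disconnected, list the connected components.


(X, τ) is disconnected; components = [{39}, {38, 40, 41}].

Find clopen sets (U ∈ τ with X ∖ U ∈ τ):
  U = ∅, X ∖ U = {38, 39, 40, 41} — both open, so U is clopen.
  U = {39}, X ∖ U = {38, 40, 41} — both open, so U is clopen.
  U = {38, 40, 41}, X ∖ U = {39} — both open, so U is clopen.
  U = {38, 39, 40, 41}, X ∖ U = ∅ — both open, so U is clopen.
Nontrivial clopen(s) exist: e.g. {39}. So (X, τ) is disconnected.
Compute connected components by grouping points that agree on all clopens:
  component: {39}
  component: {38, 40, 41}


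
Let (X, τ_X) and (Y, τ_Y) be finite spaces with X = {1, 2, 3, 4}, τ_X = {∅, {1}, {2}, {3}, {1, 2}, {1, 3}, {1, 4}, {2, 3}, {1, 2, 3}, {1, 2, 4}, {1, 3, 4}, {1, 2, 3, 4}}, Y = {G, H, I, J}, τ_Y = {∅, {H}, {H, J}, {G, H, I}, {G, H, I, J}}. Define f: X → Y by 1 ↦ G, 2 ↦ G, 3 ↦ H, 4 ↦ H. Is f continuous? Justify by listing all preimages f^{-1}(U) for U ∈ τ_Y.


f is NOT continuous.

Compute f^{-1}(U) for each U ∈ τ_Y:
  U = ∅: f^{-1}(U) = ∅ ∈ τ_X ✓.
  U = {H}: f^{-1}(U) = {3, 4} ∉ τ_X ✗.
  U = {H, J}: f^{-1}(U) = {3, 4} ∉ τ_X ✗.
  U = {G, H, I}: f^{-1}(U) = {1, 2, 3, 4} ∈ τ_X ✓.
  U = {G, H, I, J}: f^{-1}(U) = {1, 2, 3, 4} ∈ τ_X ✓.
Found U = {H} with f^{-1}(U) = {3, 4} not in τ_X. Therefore f is NOT continuous.


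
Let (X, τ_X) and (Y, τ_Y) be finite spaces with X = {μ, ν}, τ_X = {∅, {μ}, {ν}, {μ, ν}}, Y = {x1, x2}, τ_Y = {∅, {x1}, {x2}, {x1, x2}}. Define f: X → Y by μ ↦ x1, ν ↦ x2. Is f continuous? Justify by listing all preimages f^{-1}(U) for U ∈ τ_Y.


f IS continuous.

Compute f^{-1}(U) for each U ∈ τ_Y:
  U = ∅: f^{-1}(U) = ∅ ∈ τ_X ✓.
  U = {x1}: f^{-1}(U) = {μ} ∈ τ_X ✓.
  U = {x2}: f^{-1}(U) = {ν} ∈ τ_X ✓.
  U = {x1, x2}: f^{-1}(U) = {μ, ν} ∈ τ_X ✓.
Every preimage lies in τ_X, so f IS continuous.


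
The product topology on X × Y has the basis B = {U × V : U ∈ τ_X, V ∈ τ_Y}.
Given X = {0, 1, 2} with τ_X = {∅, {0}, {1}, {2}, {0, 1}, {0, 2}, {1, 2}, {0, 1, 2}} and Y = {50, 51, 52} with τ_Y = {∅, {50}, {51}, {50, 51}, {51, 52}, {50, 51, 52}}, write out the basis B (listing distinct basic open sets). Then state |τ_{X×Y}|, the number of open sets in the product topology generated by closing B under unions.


Basis B = {∅ × ∅, {0} × {50}, {0} × {51}, {1} × {50}, {1} × {51}, {2} × {50}, {2} × {51}, {0} × {50, 51}, {0, 1} × {50}, {0, 2} × {50}, {0} × {51, 52}, {0, 1} × {51}, {0, 2} × {51}, {1} × {50, 51}, {1, 2} × {50}, {1} × {51, 52}, {1, 2} × {51}, {2} × {50, 51}, {2} × {51, 52}, {0} × {50, 51, 52}, {0, 1, 2} × {50}, {0, 1, 2} × {51}, {1} × {50, 51, 52}, {2} × {50, 51, 52}, {0, 1} × {50, 51}, {0, 2} × {50, 51}, {0, 1} × {51, 52}, {0, 2} × {51, 52}, {1, 2} × {50, 51}, {1, 2} × {51, 52}, {0, 1} × {50, 51, 52}, {0, 2} × {50, 51, 52}, {0, 1, 2} × {50, 51}, {0, 1, 2} × {51, 52}, {1, 2} × {50, 51, 52}, {0, 1, 2} × {50, 51, 52}}; |τ_{X×Y}| = 216.

Enumerate products U × V with U ∈ τ_X, V ∈ τ_Y (deduplicated):
  ∅ × ∅ = {} (∅)
  {0} × {50} = {(0,50)}
  {0} × {51} = {(0,51)}
  {1} × {50} = {(1,50)}
  {1} × {51} = {(1,51)}
  {2} × {50} = {(2,50)}
  {2} × {51} = {(2,51)}
  {0} × {50, 51} = {(0,50), (0,51)}
  {0, 1} × {50} = {(0,50), (1,50)}
  {0, 2} × {50} = {(0,50), (2,50)}
  {0} × {51, 52} = {(0,51), (0,52)}
  {0, 1} × {51} = {(0,51), (1,51)}
  {0, 2} × {51} = {(0,51), (2,51)}
  {1} × {50, 51} = {(1,50), (1,51)}
  {1, 2} × {50} = {(1,50), (2,50)}
  {1} × {51, 52} = {(1,51), (1,52)}
  {1, 2} × {51} = {(1,51), (2,51)}
  {2} × {50, 51} = {(2,50), (2,51)}
  {2} × {51, 52} = {(2,51), (2,52)}
  {0} × {50, 51, 52} = {(0,50), (0,51), (0,52)}
  {0, 1, 2} × {50} = {(0,50), (1,50), (2,50)}
  {0, 1, 2} × {51} = {(0,51), (1,51), (2,51)}
  {1} × {50, 51, 52} = {(1,50), (1,51), (1,52)}
  {2} × {50, 51, 52} = {(2,50), (2,51), (2,52)}
  {0, 1} × {50, 51} = {(0,50), (0,51), (1,50), (1,51)}
  {0, 2} × {50, 51} = {(0,50), (0,51), (2,50), (2,51)}
  {0, 1} × {51, 52} = {(0,51), (0,52), (1,51), (1,52)}
  {0, 2} × {51, 52} = {(0,51), (0,52), (2,51), (2,52)}
  {1, 2} × {50, 51} = {(1,50), (1,51), (2,50), (2,51)}
  {1, 2} × {51, 52} = {(1,51), (1,52), (2,51), (2,52)}
  {0, 1} × {50, 51, 52} = {(0,50), (0,51), (0,52), (1,50), (1,51), (1,52)}
  {0, 2} × {50, 51, 52} = {(0,50), (0,51), (0,52), (2,50), (2,51), (2,52)}
  {0, 1, 2} × {50, 51} = {(0,50), (0,51), (1,50), (1,51), (2,50), (2,51)}
  {0, 1, 2} × {51, 52} = {(0,51), (0,52), (1,51), (1,52), (2,51), (2,52)}
  {1, 2} × {50, 51, 52} = {(1,50), (1,51), (1,52), (2,50), (2,51), (2,52)}
  {0, 1, 2} × {50, 51, 52} = {(0,50), (0,51), (0,52), (1,50), (1,51), (1,52), (2,50), (2,51), (2,52)}
These 36 distinct sets form the basis B.
Close under arbitrary unions to get τ_{X×Y}; counting gives |τ_{X×Y}| = 216.


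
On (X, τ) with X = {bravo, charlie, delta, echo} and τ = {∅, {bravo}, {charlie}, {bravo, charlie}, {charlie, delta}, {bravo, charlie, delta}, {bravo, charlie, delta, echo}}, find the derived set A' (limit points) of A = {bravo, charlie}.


A' = {delta, echo}

For each x ∈ X, list the open sets U ∈ τ with x ∈ U, then check whether U ∩ (A ∖ {x}) ≠ ∅ for every such U.
  x = bravo: open {bravo} ∋ x has {bravo} ∩ (A ∖ {bravo}) = ∅, so x is NOT a limit point.
  x = charlie: open {charlie} ∋ x has {charlie} ∩ (A ∖ {charlie}) = ∅, so x is NOT a limit point.
  x = delta: opens ∋ x are {charlie, delta}, {bravo, charlie, delta}, {bravo, charlie, delta, echo}; each meets A ∖ {delta}, so x IS a limit point.
  x = echo: opens ∋ x are {bravo, charlie, delta, echo}; each meets A ∖ {echo}, so x IS a limit point.
Collecting: A' = {delta, echo}.


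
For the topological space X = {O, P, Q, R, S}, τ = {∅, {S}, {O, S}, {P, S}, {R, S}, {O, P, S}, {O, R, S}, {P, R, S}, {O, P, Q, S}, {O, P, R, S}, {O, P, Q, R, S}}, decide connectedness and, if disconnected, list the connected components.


(X, τ) is connected.

Find clopen sets (U ∈ τ with X ∖ U ∈ τ):
  U = ∅, X ∖ U = {O, P, Q, R, S} — both open, so U is clopen.
  U = {O, P, Q, R, S}, X ∖ U = ∅ — both open, so U is clopen.
Only trivial clopens (∅ and X) exist, so (X, τ) is connected.
Compute connected components by grouping points that agree on all clopens:
  component: {O, P, Q, R, S}


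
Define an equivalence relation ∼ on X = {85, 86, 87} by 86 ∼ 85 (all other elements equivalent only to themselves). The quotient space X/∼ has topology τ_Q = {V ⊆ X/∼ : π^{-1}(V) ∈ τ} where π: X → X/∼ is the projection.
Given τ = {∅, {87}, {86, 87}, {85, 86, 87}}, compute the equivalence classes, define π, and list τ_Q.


X/∼ = {[85=86], [87]}; |τ_Q| = 3.

Equivalence classes: [85=86], [87].
Quotient map π: X → X/∼ sends 85 ↦ [85=86], 86 ↦ [85=86], 87 ↦ [87].
For each subset V ⊆ X/∼, compute π^{-1}(V) ⊆ X and check whether π^{-1}(V) ∈ τ. V is open in τ_Q iff π^{-1}(V) ∈ τ.
  V = {}: π^{-1}(V) = ∅ ∈ τ ✓.
  V = {[85=86]}: π^{-1}(V) = {85, 86} ∉ τ ✗.
  V = {[87]}: π^{-1}(V) = {87} ∈ τ ✓.
  V = {[85=86], [87]}: π^{-1}(V) = {85, 86, 87} ∈ τ ✓.
Open sets in the quotient: τ_Q = {{}, {[87]}, {[85=86], [87]}} (3 elements).


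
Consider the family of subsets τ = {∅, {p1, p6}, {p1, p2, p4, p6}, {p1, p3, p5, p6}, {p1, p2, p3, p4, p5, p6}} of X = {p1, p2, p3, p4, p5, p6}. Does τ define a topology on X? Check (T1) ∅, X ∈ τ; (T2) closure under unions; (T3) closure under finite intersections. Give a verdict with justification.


τ IS a topology on X.

Axiom (T1): ∅ ∈ τ? Yes; X ∈ τ? Yes.
Axiom (T2/T3): check pairwise unions and intersections of members of τ.
All pairwise intersections and unions checked — each lies in τ. Therefore τ satisfies (T1), (T2), (T3): it IS a topology on X.


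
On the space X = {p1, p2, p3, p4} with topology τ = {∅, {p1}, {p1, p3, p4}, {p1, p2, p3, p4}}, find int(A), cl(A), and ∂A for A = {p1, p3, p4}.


int(A) = {p1, p3, p4}, cl(A) = {p1, p2, p3, p4}, ∂A = {p2}.

Closed sets in (X, τ) are complements of opens:
  closed(X, τ) = {∅, {p2}, {p2, p3, p4}, {p1, p2, p3, p4}}.
int(A) = ⋃ {U ∈ τ : U ⊆ A}. Opens contained in A: ∅, {p1}, {p1, p3, p4}.
Taking the union of these: int(A) = {p1, p3, p4}.
cl(A) = ⋂ {C closed : A ⊆ C}. Closed sets containing A: {p1, p2, p3, p4}.
Intersecting these: cl(A) = {p1, p2, p3, p4}.
∂A = cl(A) ∖ int(A) = {p1, p2, p3, p4} ∖ {p1, p3, p4} = {p2}.


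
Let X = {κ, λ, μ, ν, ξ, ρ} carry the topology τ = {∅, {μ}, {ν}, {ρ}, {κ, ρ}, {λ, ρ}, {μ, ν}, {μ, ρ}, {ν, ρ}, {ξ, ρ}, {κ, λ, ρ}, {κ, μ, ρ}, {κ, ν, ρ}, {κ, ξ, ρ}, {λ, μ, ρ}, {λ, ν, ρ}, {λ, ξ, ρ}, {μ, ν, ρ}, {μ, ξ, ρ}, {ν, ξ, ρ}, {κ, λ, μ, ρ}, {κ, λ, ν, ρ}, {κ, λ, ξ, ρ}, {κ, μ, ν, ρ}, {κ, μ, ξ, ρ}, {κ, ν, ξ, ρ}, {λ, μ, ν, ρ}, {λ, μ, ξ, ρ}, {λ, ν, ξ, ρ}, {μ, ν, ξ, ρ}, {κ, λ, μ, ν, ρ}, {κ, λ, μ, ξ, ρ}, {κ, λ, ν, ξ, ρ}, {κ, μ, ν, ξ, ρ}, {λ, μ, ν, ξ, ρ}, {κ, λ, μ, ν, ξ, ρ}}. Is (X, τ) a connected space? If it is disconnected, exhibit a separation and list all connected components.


(X, τ) is disconnected; components = [{μ}, {ν}, {κ, λ, ξ, ρ}].

Find clopen sets (U ∈ τ with X ∖ U ∈ τ):
  U = ∅, X ∖ U = {κ, λ, μ, ν, ξ, ρ} — both open, so U is clopen.
  U = {μ}, X ∖ U = {κ, λ, ν, ξ, ρ} — both open, so U is clopen.
  U = {ν}, X ∖ U = {κ, λ, μ, ξ, ρ} — both open, so U is clopen.
  U = {μ, ν}, X ∖ U = {κ, λ, ξ, ρ} — both open, so U is clopen.
  U = {κ, λ, ξ, ρ}, X ∖ U = {μ, ν} — both open, so U is clopen.
  U = {κ, λ, μ, ξ, ρ}, X ∖ U = {ν} — both open, so U is clopen.
  U = {κ, λ, ν, ξ, ρ}, X ∖ U = {μ} — both open, so U is clopen.
  U = {κ, λ, μ, ν, ξ, ρ}, X ∖ U = ∅ — both open, so U is clopen.
Nontrivial clopen(s) exist: e.g. {κ, λ, ν, ξ, ρ}. So (X, τ) is disconnected.
Compute connected components by grouping points that agree on all clopens:
  component: {μ}
  component: {ν}
  component: {κ, λ, ξ, ρ}


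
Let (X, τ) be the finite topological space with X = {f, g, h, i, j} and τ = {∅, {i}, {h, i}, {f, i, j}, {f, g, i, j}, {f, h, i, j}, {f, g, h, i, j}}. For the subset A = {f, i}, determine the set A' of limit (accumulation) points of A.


A' = {f, g, h, j}

For each x ∈ X, list the open sets U ∈ τ with x ∈ U, then check whether U ∩ (A ∖ {x}) ≠ ∅ for every such U.
  x = f: opens ∋ x are {f, i, j}, {f, g, i, j}, {f, h, i, j}, {f, g, h, i, j}; each meets A ∖ {f}, so x IS a limit point.
  x = g: opens ∋ x are {f, g, i, j}, {f, g, h, i, j}; each meets A ∖ {g}, so x IS a limit point.
  x = h: opens ∋ x are {h, i}, {f, h, i, j}, {f, g, h, i, j}; each meets A ∖ {h}, so x IS a limit point.
  x = i: open {i} ∋ x has {i} ∩ (A ∖ {i}) = ∅, so x is NOT a limit point.
  x = j: opens ∋ x are {f, i, j}, {f, g, i, j}, {f, h, i, j}, {f, g, h, i, j}; each meets A ∖ {j}, so x IS a limit point.
Collecting: A' = {f, g, h, j}.
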